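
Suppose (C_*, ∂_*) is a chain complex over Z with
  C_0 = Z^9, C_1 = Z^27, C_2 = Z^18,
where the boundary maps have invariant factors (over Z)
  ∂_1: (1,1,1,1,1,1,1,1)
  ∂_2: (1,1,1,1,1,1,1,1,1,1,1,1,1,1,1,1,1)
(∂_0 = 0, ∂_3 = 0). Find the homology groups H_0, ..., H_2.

H_0 ≅ Z,  H_1 ≅ Z^2,  H_2 ≅ Z.

H_0: b_0 = 9 − 0 − 8 = 1; torsion from ∂_1 factors > 1: none. So H_0 ≅ Z.
H_1: b_1 = 27 − 8 − 17 = 2; torsion from ∂_2 factors > 1: none. So H_1 ≅ Z^2.
H_2: b_2 = 18 − 17 − 0 = 1; torsion from ∂_3 factors > 1: none. So H_2 ≅ Z.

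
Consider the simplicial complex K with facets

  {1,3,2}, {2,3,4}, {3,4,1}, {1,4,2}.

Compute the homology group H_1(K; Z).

H_1 ≅ 0.

Take the total order 1 < 2 < 3 < 4 on the vertex set. Then K (dimension 2) consists of the simplices:

  0-simplices (4): [1], [2], [3], [4]
  1-simplices (6): [1,2], [1,3], [1,4], [2,3], [2,4], [3,4]
  2-simplices (4): [1,2,3], [1,2,4], [1,3,4], [2,3,4]

giving chain groups C_0 ≅ Z^4, C_1 ≅ Z^6, C_2 ≅ Z^4.

Boundary ∂_1: C_1 → C_0 maps an edge to its endpoints' difference, ∂[p,q] = q − p. For instance
  ∂[3,4] = [4] − [3].
The 4×6 boundary matrix has rank 3 and Smith normal form diag(1,1,1).

∂_2: C_2 → C_1 sends each 2-simplex [p,q,r] to [q,r] − [p,r] + [p,q]. For instance
  ∂[1,2,4] = [2,4] − [1,4] + [1,2],
  ∂[1,2,3] = [2,3] − [1,3] + [1,2].
The 6×4 boundary matrix has rank 3 and Smith normal form diag(1,1,1).

Computing H_k = (kernel of ∂_k) / (image of ∂_{k+1}):

  H_1: rank ker ∂_1 − rank ∂_2 = (6 − 3) − 3 = 0, and the invariant factors of ∂_2 are all 1, so H_1 = 0.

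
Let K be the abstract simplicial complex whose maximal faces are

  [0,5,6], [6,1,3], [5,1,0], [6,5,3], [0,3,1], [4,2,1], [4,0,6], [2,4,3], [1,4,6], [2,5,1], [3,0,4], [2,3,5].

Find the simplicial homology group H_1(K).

H_1 = Z_2.

Take the total order 0 < 1 < 2 < 3 < 4 < 5 < 6 on the vertex set. Then K (dimension 2) consists of the simplices:

  0-simplices (7): [0], [1], [2], [3], [4], [5], [6]
  1-simplices (18): [0,1], [0,3], [0,4], [0,5], [0,6], [1,2], [1,3], [1,4], [1,5], [1,6], [2,3], [2,4], [2,5], [3,4], [3,5], [3,6], [4,6], [5,6]
  2-simplices (12): [0,1,3], [0,1,5], [0,3,4], [0,4,6], [0,5,6], [1,2,4], [1,2,5], [1,3,6], [1,4,6], [2,3,4], [2,3,5], [3,5,6]

so the chain groups are C_0 ≅ Z^7, C_1 ≅ Z^18, C_2 ≅ Z^12.

Boundary ∂_1: C_1 → C_0 maps an edge to its endpoints' difference, ∂[p,q] = q − p. For instance
  ∂[3,6] = [6] − [3].
This gives a 7×18 integer matrix of rank 6; reducing to Smith normal form yields diagonal entries (1,1,1,1,1,1).

∂_2: C_2 → C_1 acts by ∂[p,q,r] = [q,r] − [p,r] + [p,q]. For instance
  ∂[0,1,5] = [1,5] − [0,5] + [0,1],
  ∂[1,4,6] = [4,6] − [1,6] + [1,4].
The resulting 18×12 matrix has rank 12, and its Smith normal form has invariant factors (1,1,1,1,1,1,1,1,1,1,1,2).

Computing H_k = (kernel of ∂_k) / (image of ∂_{k+1}):

  H_1: rank ker ∂_1 − rank ∂_2 = (18 − 6) − 12 = 0, and ∂_2 has invariant factor 2 > 1, so H_1 = Z_2.

(K is a triangulation of the real projective plane RP^2.)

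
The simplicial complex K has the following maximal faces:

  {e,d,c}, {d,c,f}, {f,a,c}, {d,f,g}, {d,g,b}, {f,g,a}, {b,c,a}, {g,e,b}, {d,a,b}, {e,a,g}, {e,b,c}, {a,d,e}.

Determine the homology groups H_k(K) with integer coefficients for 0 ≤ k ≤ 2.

Take the total order a < b < c < d < e < f < g on the vertex set. Then K (dimension 2) consists of the simplices:

  0-simplices (7): a, b, c, d, e, f, g
  1-simplices (18): ab, ac, ad, ae, af, ag, bc, bd, be, bg, cd, ce, cf, de, df, dg, eg, fg
  2-simplices (12): abc, abd, acf, ade, aeg, afg, bce, bdg, beg, cde, cdf, dfg

so the chain groups are C_0 ≅ Z^7, C_1 ≅ Z^18, C_2 ≅ Z^12.

The boundary map ∂_1: C_1 → C_0 maps an edge to its endpoints' difference, ∂[p,q] = q − p.
The 7×18 boundary matrix has rank 6 and Smith normal form diag(1,1,1,1,1,1).

∂_2: C_2 → C_1 maps a triangle to the signed sum of its edges. For instance
  ∂bdg = dg − bg + bd,
  ∂abd = bd − ad + ab.
This gives a 18×12 integer matrix of rank 12; reducing to Smith normal form yields diagonal entries (1,1,1,1,1,1,1,1,1,1,1,2).

Now H_k = ker ∂_k / im ∂_{k+1}, so:

  H_0: rank C_0 − rank ∂_1 = 7 − 6 = 1, and the invariant factors of ∂_1 are all 1, so H_0 ≅ Z.
  H_1: rank ker ∂_1 − rank ∂_2 = (18 − 6) − 12 = 0, and ∂_2 has invariant factor 2 > 1, so H_1 ≅ Z/2.
  H_2: rank ker ∂_2 − rank ∂_3 = (12 − 12) − 0 = 0, and there is no ∂_3, so H_2 ≅ 0.

(K is a triangulation of the real projective plane RP^2.)

H_0 ≅ Z,  H_1 ≅ Z/2,  H_2 = 0.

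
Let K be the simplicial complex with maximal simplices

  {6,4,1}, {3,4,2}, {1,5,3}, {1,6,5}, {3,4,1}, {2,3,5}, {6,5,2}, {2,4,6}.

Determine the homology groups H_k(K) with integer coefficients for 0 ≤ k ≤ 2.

We work with the vertex ordering 1 < 2 < 3 < 4 < 5 < 6. The simplices of K, each written with vertices in increasing order, are:

  0-simplices (6): [1], [2], [3], [4], [5], [6]
  1-simplices (12): [1,3], [1,4], [1,5], [1,6], [2,3], [2,4], [2,5], [2,6], [3,4], [3,5], [4,6], [5,6]
  2-simplices (8): [1,3,4], [1,3,5], [1,4,6], [1,5,6], [2,3,4], [2,3,5], [2,4,6], [2,5,6]

giving chain groups C_0 ≅ Z^6, C_1 ≅ Z^12, C_2 ≅ Z^8.

∂_1: C_1 → C_0 maps an edge to its endpoints' difference, ∂[p,q] = q − p. For instance
  ∂[1,3] = [3] − [1].
As a 6×12 matrix over Z this has rank 5, with invariant factors (1,1,1,1,1).

Boundary ∂_2: C_2 → C_1 acts by ∂[p,q,r] = [q,r] − [p,r] + [p,q]. For instance
  ∂[1,5,6] = [5,6] − [1,6] + [1,5],
  ∂[2,5,6] = [5,6] − [2,6] + [2,5].
The 12×8 boundary matrix has rank 7 and Smith normal form diag(1,1,1,1,1,1,1).

Reading off H_k = ker ∂_k / im ∂_{k+1}:

  H_0: rank C_0 − rank ∂_1 = 6 − 5 = 1, and the invariant factors of ∂_1 are all 1, so H_0 ≅ Z.
  H_1: rank ker ∂_1 − rank ∂_2 = (12 − 5) − 7 = 0, and the invariant factors of ∂_2 are all 1, so H_1 ≅ 0.
  H_2: rank ker ∂_2 − rank ∂_3 = (8 − 7) − 0 = 1, and there is no ∂_3, so H_2 ≅ Z.

(K is a triangulation of the 2-sphere S^2.)

H_0 ≅ Z,  H_1 = 0,  H_2 ≅ Z.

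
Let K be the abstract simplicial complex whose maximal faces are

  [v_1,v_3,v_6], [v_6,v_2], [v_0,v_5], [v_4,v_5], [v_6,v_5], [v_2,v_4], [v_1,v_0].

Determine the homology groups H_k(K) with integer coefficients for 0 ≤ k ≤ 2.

Order the vertices as v_0 < v_1 < v_2 < v_3 < v_4 < v_5 < v_6. Listing each simplex with vertices in this order, K has dimension 2 with simplices:

  0-simplices (7): [v_0], [v_1], [v_2], [v_3], [v_4], [v_5], [v_6]
  1-simplices (9): [v_0,v_1], [v_0,v_5], [v_1,v_3], [v_1,v_6], [v_2,v_4], [v_2,v_6], [v_3,v_6], [v_4,v_5], [v_5,v_6]
  2-simplices (1): [v_1,v_3,v_6]

Hence C_0 ≅ Z^7, C_1 ≅ Z^9, C_2 ≅ Z^1.

∂_1: C_1 → C_0 is given by ∂[p,q] = [q] − [p].
The 7×9 boundary matrix has rank 6 and Smith normal form diag(1,1,1,1,1,1).

Boundary ∂_2: C_2 → C_1 sends each 2-simplex [p,q,r] to [q,r] − [p,r] + [p,q]. For instance
  ∂[v_1,v_3,v_6] = [v_3,v_6] − [v_1,v_6] + [v_1,v_3].
The 9×1 boundary matrix has rank 1 and Smith normal form diag(1).

From H_k ≅ ker(∂_k) / im(∂_{k+1}) we obtain:

  H_0: rank C_0 − rank ∂_1 = 7 − 6 = 1, and the invariant factors of ∂_1 are all 1, so H_0 = Z.
  H_1: rank ker ∂_1 − rank ∂_2 = (9 − 6) − 1 = 2, and the invariant factors of ∂_2 are all 1, so H_1 = Z^2.
  H_2: rank ker ∂_2 − rank ∂_3 = (1 − 1) − 0 = 0, and there is no ∂_3, so H_2 = 0.

As a check, the Euler characteristic is 7 − 9 + 1 = -1, which agrees with 1 − 2 + 0 = -1.

H_0 = Z,  H_1 = Z^2,  H_2 = 0.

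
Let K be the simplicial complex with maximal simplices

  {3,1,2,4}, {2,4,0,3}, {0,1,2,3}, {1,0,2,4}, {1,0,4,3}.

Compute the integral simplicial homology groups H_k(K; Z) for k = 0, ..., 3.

H_0 = Z,  H_1 = 0,  H_2 = 0,  H_3 = Z.

We work with the vertex ordering 0 < 1 < 2 < 3 < 4. The simplices of K, each written with vertices in increasing order, are:

  0-simplices (5): [0], [1], [2], [3], [4]
  1-simplices (10): [0,1], [0,2], [0,3], [0,4], [1,2], [1,3], [1,4], [2,3], [2,4], [3,4]
  2-simplices (10): [0,1,2], [0,1,3], [0,1,4], [0,2,3], [0,2,4], [0,3,4], [1,2,3], [1,2,4], [1,3,4], [2,3,4]
  3-simplices (5): [0,1,2,3], [0,1,2,4], [0,1,3,4], [0,2,3,4], [1,2,3,4]

giving chain groups C_0 ≅ Z^5, C_1 ≅ Z^10, C_2 ≅ Z^10, C_3 ≅ Z^5.

∂_1: C_1 → C_0 is given by ∂[p,q] = [q] − [p]. For instance
  ∂[2,3] = [3] − [2].
As a 5×10 matrix over Z this has rank 4, with invariant factors (1,1,1,1).

The boundary map ∂_2: C_2 → C_1 acts by ∂[p,q,r] = [q,r] − [p,r] + [p,q]. For instance
  ∂[0,2,3] = [2,3] − [0,3] + [0,2],
  ∂[1,3,4] = [3,4] − [1,4] + [1,3].
The resulting 10×10 matrix has rank 6, and its Smith normal form has invariant factors (1,1,1,1,1,1).

∂_3: C_3 → C_2 sends each 3-simplex σ to the alternating sum Σ_i (−1)^i (σ with its i-th vertex removed). For instance
  ∂[0,1,2,4] = [1,2,4] − [0,2,4] + [0,1,4] − [0,1,2],
  ∂[0,2,3,4] = [2,3,4] − [0,3,4] + [0,2,4] − [0,2,3].
The resulting 10×5 matrix has rank 4, and its Smith normal form has invariant factors (1,1,1,1).

Now H_k = ker ∂_k / im ∂_{k+1}, so:

  H_0: rank C_0 − rank ∂_1 = 5 − 4 = 1, and the invariant factors of ∂_1 are all 1, so H_0 = Z.
  H_1: rank ker ∂_1 − rank ∂_2 = (10 − 4) − 6 = 0, and the invariant factors of ∂_2 are all 1, so H_1 = 0.
  H_2: rank ker ∂_2 − rank ∂_3 = (10 − 6) − 4 = 0, and the invariant factors of ∂_3 are all 1, so H_2 = 0.
  H_3: rank ker ∂_3 − rank ∂_4 = (5 − 4) − 0 = 1, and there is no ∂_4, so H_3 = Z.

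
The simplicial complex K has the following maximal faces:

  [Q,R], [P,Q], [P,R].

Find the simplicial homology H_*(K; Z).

Take the total order P < Q < R on the vertex set. Then K (dimension 1) consists of the simplices:

  0-simplices (3): P, Q, R
  1-simplices (3): PQ, PR, QR

so the chain groups are C_0 ≅ Z^3, C_1 ≅ Z^3.

The boundary map ∂_1: C_1 → C_0 sends each edge [p,q] (with p < q) to q − p. For instance
  ∂QR = R − Q.
The resulting 3×3 matrix has rank 2, and its Smith normal form has invariant factors (1,1).

From H_k ≅ ker(∂_k) / im(∂_{k+1}) we obtain:

  H_0: rank C_0 − rank ∂_1 = 3 − 2 = 1, and the invariant factors of ∂_1 are all 1, so H_0 ≅ Z.
  H_1: rank ker ∂_1 − rank ∂_2 = (3 − 2) − 0 = 1, and there is no ∂_2, so H_1 ≅ Z.

H_0 ≅ Z,  H_1 ≅ Z.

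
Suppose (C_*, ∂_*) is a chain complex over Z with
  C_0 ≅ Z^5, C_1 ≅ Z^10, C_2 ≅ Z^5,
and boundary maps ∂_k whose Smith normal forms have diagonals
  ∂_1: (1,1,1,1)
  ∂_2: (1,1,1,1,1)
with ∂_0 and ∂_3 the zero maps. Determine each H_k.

H_0: b_0 = 5 − 0 − 4 = 1; torsion from ∂_1 factors > 1: none. So H_0 ≅ Z.
H_1: b_1 = 10 − 4 − 5 = 1; torsion from ∂_2 factors > 1: none. So H_1 ≅ Z.
H_2: b_2 = 5 − 5 − 0 = 0; torsion from ∂_3 factors > 1: none. So H_2 ≅ 0.

H_0 ≅ Z,  H_1 ≅ Z,  H_2 = 0.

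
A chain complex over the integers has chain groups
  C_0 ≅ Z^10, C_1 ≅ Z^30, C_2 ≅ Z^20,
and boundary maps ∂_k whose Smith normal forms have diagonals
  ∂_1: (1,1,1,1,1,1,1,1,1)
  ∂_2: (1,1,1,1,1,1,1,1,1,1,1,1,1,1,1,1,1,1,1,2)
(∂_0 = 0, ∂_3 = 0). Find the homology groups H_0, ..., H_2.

H_0 = Z,  H_1 = Z ⊕ Z/2,  H_2 = 0.

H_0: b_0 = 10 − 0 − 9 = 1; torsion from ∂_1 factors > 1: none. So H_0 = Z.
H_1: b_1 = 30 − 9 − 20 = 1; torsion from ∂_2 factors > 1: [2]. So H_1 = Z ⊕ Z/2.
H_2: b_2 = 20 − 20 − 0 = 0; torsion from ∂_3 factors > 1: none. So H_2 = 0.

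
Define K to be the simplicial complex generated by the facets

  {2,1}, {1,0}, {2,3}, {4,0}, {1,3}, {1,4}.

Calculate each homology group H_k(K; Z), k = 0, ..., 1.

K has 5 vertices, 6 edges.
rank ∂_0 = 0, rank ∂_1 = 4 ⇒ b_0 = 5 − 0 − 4 = 1; all invariant factors of ∂_1 are 1 so no torsion. So H_0 = Z.
rank ∂_1 = 4, rank ∂_2 = 0 ⇒ b_1 = 6 − 4 − 0 = 2. So H_1 = Z^2.

H_0 ≅ Z,  H_1 ≅ Z^2.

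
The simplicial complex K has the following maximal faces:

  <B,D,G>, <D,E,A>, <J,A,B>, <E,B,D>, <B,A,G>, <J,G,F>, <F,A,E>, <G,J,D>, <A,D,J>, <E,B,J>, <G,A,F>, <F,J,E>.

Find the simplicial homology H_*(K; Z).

Order the vertices as A < B < D < E < F < G < J. Listing each simplex with vertices in this order, K has dimension 2 with simplices:

  0-simplices (7): A, B, D, E, F, G, J
  1-simplices (18): AB, AD, AE, AF, AG, AJ, BD, BE, BG, BJ, DE, DG, DJ, EF, EJ, FG, FJ, GJ
  2-simplices (12): ABG, ABJ, ADE, ADJ, AEF, AFG, BDE, BDG, BEJ, DGJ, EFJ, FGJ

giving chain groups C_0 ≅ Z^7, C_1 ≅ Z^18, C_2 ≅ Z^12.

The boundary map ∂_1: C_1 → C_0 is given by ∂[p,q] = [q] − [p].
The 7×18 boundary matrix has rank 6 and Smith normal form diag(1,1,1,1,1,1).

The boundary map ∂_2: C_2 → C_1 maps a triangle to the signed sum of its edges. For instance
  ∂EFJ = FJ − EJ + EF,
  ∂BEJ = EJ − BJ + BE.
The resulting 18×12 matrix has rank 12, and its Smith normal form has invariant factors (1,1,1,1,1,1,1,1,1,1,1,2).

Now H_k = ker ∂_k / im ∂_{k+1}, so:

  H_0: rank C_0 − rank ∂_1 = 7 − 6 = 1, and the invariant factors of ∂_1 are all 1, so H_0 = Z.
  H_1: rank ker ∂_1 − rank ∂_2 = (18 − 6) − 12 = 0, and ∂_2 has invariant factor 2 > 1, so H_1 = Z/2Z.
  H_2: rank ker ∂_2 − rank ∂_3 = (12 − 12) − 0 = 0, and there is no ∂_3, so H_2 = 0.

As a check, the Euler characteristic is 7 − 18 + 12 = 1, which agrees with 1 − 0 + 0 = 1.

H_0 ≅ Z,  H_1 ≅ Z/2Z,  H_2 = 0.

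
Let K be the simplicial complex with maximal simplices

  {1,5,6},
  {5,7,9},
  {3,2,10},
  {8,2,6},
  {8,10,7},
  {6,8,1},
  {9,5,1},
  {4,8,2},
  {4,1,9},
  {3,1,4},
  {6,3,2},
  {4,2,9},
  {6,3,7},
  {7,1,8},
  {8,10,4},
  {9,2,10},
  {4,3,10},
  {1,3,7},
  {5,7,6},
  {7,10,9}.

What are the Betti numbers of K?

We work with the vertex ordering 1 < 2 < 3 < 4 < 5 < 6 < 7 < 8 < 9 < 10. The simplices of K, each written with vertices in increasing order, are:

  0-simplices (10): [1], [2], [3], [4], [5], [6], [7], [8], [9], [10]
  1-simplices (30): (30 of them)
  2-simplices (20): (20 of them)

giving chain groups C_0 ≅ Z^10, C_1 ≅ Z^30, C_2 ≅ Z^20.

Boundary ∂_1: C_1 → C_0 sends each edge [p,q] (with p < q) to q − p. For instance
  ∂[6,8] = [8] − [6].
The resulting 10×30 matrix has rank 9, and its Smith normal form has invariant factors (1,1,1,1,1,1,1,1,1).

∂_2: C_2 → C_1 maps a triangle to the signed sum of its edges. For instance
  ∂[2,4,8] = [4,8] − [2,8] + [2,4],
  ∂[1,5,6] = [5,6] − [1,6] + [1,5].
This gives a 30×20 integer matrix of rank 20; reducing to Smith normal form yields diagonal entries (1,1,1,1,1,1,1,1,1,1,1,1,1,1,1,1,1,1,1,2).

Reading off H_k = ker ∂_k / im ∂_{k+1}:

  H_0: rank C_0 − rank ∂_1 = 10 − 9 = 1, and the invariant factors of ∂_1 are all 1, so H_0 = Z.
  H_1: rank ker ∂_1 − rank ∂_2 = (30 − 9) − 20 = 1, and ∂_2 has invariant factor 2 > 1, so H_1 = Z ⊕ Z/2.
  H_2: rank ker ∂_2 − rank ∂_3 = (20 − 20) − 0 = 0, and there is no ∂_3, so H_2 = 0.

Hence the Betti numbers are b_0 = 1, b_1 = 1, b_2 = 0.

b_0 = 1, b_1 = 1, b_2 = 0.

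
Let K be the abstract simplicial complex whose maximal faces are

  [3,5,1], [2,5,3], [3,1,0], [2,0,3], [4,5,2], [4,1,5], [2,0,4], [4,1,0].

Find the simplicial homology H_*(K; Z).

Order the vertices as 0 < 1 < 2 < 3 < 4 < 5. Listing each simplex with vertices in this order, K has dimension 2 with simplices:

  0-simplices (6): [0], [1], [2], [3], [4], [5]
  1-simplices (12): [0,1], [0,2], [0,3], [0,4], [1,3], [1,4], [1,5], [2,3], [2,4], [2,5], [3,5], [4,5]
  2-simplices (8): [0,1,3], [0,1,4], [0,2,3], [0,2,4], [1,3,5], [1,4,5], [2,3,5], [2,4,5]

Hence C_0 ≅ Z^6, C_1 ≅ Z^12, C_2 ≅ Z^8.

The boundary map ∂_1: C_1 → C_0 maps an edge to its endpoints' difference, ∂[p,q] = q − p. For instance
  ∂[0,3] = [3] − [0].
The resulting 6×12 matrix has rank 5, and its Smith normal form has invariant factors (1,1,1,1,1).

Boundary ∂_2: C_2 → C_1 sends each 2-simplex [p,q,r] to [q,r] − [p,r] + [p,q]. For instance
  ∂[0,2,3] = [2,3] − [0,3] + [0,2],
  ∂[1,3,5] = [3,5] − [1,5] + [1,3].
This gives a 12×8 integer matrix of rank 7; reducing to Smith normal form yields diagonal entries (1,1,1,1,1,1,1).

Reading off H_k = ker ∂_k / im ∂_{k+1}:

  H_0: rank C_0 − rank ∂_1 = 6 − 5 = 1, and the invariant factors of ∂_1 are all 1, so H_0 ≅ Z.
  H_1: rank ker ∂_1 − rank ∂_2 = (12 − 5) − 7 = 0, and the invariant factors of ∂_2 are all 1, so H_1 ≅ 0.
  H_2: rank ker ∂_2 − rank ∂_3 = (8 − 7) − 0 = 1, and there is no ∂_3, so H_2 ≅ Z.

H_0 = Z,  H_1 = 0,  H_2 = Z.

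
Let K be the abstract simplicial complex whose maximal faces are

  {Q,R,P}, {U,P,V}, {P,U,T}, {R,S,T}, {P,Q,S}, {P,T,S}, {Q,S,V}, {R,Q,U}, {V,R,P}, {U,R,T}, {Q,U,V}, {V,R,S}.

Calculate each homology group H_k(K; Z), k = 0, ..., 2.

H_0 = Z,  H_1 = Z/2,  H_2 = 0.

Order the vertices as P < Q < R < S < T < U < V. Listing each simplex with vertices in this order, K has dimension 2 with simplices:

  0-simplices (7): P, Q, R, S, T, U, V
  1-simplices (18): PQ, PR, PS, PT, PU, PV, QR, QS, QU, QV, RS, RT, RU, RV, ST, SV, TU, UV
  2-simplices (12): PQR, PQS, PRV, PST, PTU, PUV, QRU, QSV, QUV, RST, RSV, RTU

giving chain groups C_0 ≅ Z^7, C_1 ≅ Z^18, C_2 ≅ Z^12.

The boundary map ∂_1: C_1 → C_0 is given by ∂[p,q] = [q] − [p]. For instance
  ∂SV = V − S.
This gives a 7×18 integer matrix of rank 6; reducing to Smith normal form yields diagonal entries (1,1,1,1,1,1).

∂_2: C_2 → C_1 acts by ∂[p,q,r] = [q,r] − [p,r] + [p,q]. For instance
  ∂QUV = UV − QV + QU,
  ∂QRU = RU − QU + QR.
As a 18×12 matrix over Z this has rank 12, with invariant factors (1,1,1,1,1,1,1,1,1,1,1,2).

From H_k ≅ ker(∂_k) / im(∂_{k+1}) we obtain:

  H_0: rank C_0 − rank ∂_1 = 7 − 6 = 1, and the invariant factors of ∂_1 are all 1, so H_0 ≅ Z.
  H_1: rank ker ∂_1 − rank ∂_2 = (18 − 6) − 12 = 0, and ∂_2 has invariant factor 2 > 1, so H_1 ≅ Z/2.
  H_2: rank ker ∂_2 − rank ∂_3 = (12 − 12) − 0 = 0, and there is no ∂_3, so H_2 ≅ 0.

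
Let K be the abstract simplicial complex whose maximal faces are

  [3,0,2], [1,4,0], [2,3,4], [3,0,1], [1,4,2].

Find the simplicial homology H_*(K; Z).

Order the vertices as 0 < 1 < 2 < 3 < 4. Listing each simplex with vertices in this order, K has dimension 2 with simplices:

  0-simplices (5): [0], [1], [2], [3], [4]
  1-simplices (10): [0,1], [0,2], [0,3], [0,4], [1,2], [1,3], [1,4], [2,3], [2,4], [3,4]
  2-simplices (5): [0,1,3], [0,1,4], [0,2,3], [1,2,4], [2,3,4]

so the chain groups are C_0 ≅ Z^5, C_1 ≅ Z^10, C_2 ≅ Z^5.

Boundary ∂_1: C_1 → C_0 maps an edge to its endpoints' difference, ∂[p,q] = q − p.
The resulting 5×10 matrix has rank 4, and its Smith normal form has invariant factors (1,1,1,1).

The boundary map ∂_2: C_2 → C_1 sends each 2-simplex [p,q,r] to [q,r] − [p,r] + [p,q]. For instance
  ∂[0,2,3] = [2,3] − [0,3] + [0,2],
  ∂[0,1,3] = [1,3] − [0,3] + [0,1].
This gives a 10×5 integer matrix of rank 5; reducing to Smith normal form yields diagonal entries (1,1,1,1,1).

Now H_k = ker ∂_k / im ∂_{k+1}, so:

  H_0: rank C_0 − rank ∂_1 = 5 − 4 = 1, and the invariant factors of ∂_1 are all 1, so H_0 ≅ Z.
  H_1: rank ker ∂_1 − rank ∂_2 = (10 − 4) − 5 = 1, and the invariant factors of ∂_2 are all 1, so H_1 ≅ Z.
  H_2: rank ker ∂_2 − rank ∂_3 = (5 − 5) − 0 = 0, and there is no ∂_3, so H_2 ≅ 0.

H_0 ≅ Z,  H_1 ≅ Z,  H_2 = 0.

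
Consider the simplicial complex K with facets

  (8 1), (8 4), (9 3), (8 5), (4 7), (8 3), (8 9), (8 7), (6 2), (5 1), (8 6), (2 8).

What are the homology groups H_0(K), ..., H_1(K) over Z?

H_0 = Z,  H_1 = Z^4.

Fix the vertex order 1 < 2 < 3 < 4 < 5 < 6 < 7 < 8 < 9 and write every simplex with vertices in increasing order. Then dim K = 1 and the simplices of K are:

  0-simplices (9): [1], [2], [3], [4], [5], [6], [7], [8], [9]
  1-simplices (12): [1,5], [1,8], [2,6], [2,8], [3,8], [3,9], [4,7], [4,8], [5,8], [6,8], [7,8], [8,9]

so the chain groups are C_0 ≅ Z^9, C_1 ≅ Z^12.

∂_1: C_1 → C_0 is given by ∂[p,q] = [q] − [p].
The resulting 9×12 matrix has rank 8, and its Smith normal form has invariant factors (1,1,1,1,1,1,1,1).

Reading off H_k = ker ∂_k / im ∂_{k+1}:

  H_0: rank C_0 − rank ∂_1 = 9 − 8 = 1, and the invariant factors of ∂_1 are all 1, so H_0 ≅ Z.
  H_1: rank ker ∂_1 − rank ∂_2 = (12 − 8) − 0 = 4, and there is no ∂_2, so H_1 ≅ Z^4.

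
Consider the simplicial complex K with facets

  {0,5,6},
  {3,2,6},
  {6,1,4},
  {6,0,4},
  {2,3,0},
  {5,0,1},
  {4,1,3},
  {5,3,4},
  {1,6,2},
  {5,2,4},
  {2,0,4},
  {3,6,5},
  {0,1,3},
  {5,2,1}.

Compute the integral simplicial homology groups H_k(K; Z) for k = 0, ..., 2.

Order the vertices as 0 < 1 < 2 < 3 < 4 < 5 < 6. Listing each simplex with vertices in this order, K has dimension 2 with simplices:

  0-simplices (7): [0], [1], [2], [3], [4], [5], [6]
  1-simplices (21): [0,1], [0,2], [0,3], [0,4], [0,5], [0,6], [1,2], [1,3], [1,4], [1,5], [1,6], [2,3], [2,4], [2,5], [2,6], [3,4], [3,5], [3,6], [4,5], [4,6], [5,6]
  2-simplices (14): [0,1,3], [0,1,5], [0,2,3], [0,2,4], [0,4,6], [0,5,6], [1,2,5], [1,2,6], [1,3,4], [1,4,6], [2,3,6], [2,4,5], [3,4,5], [3,5,6]

so the chain groups are C_0 ≅ Z^7, C_1 ≅ Z^21, C_2 ≅ Z^14.

∂_1: C_1 → C_0 is given by ∂[p,q] = [q] − [p]. For instance
  ∂[2,4] = [4] − [2].
The resulting 7×21 matrix has rank 6, and its Smith normal form has invariant factors (1,1,1,1,1,1).

∂_2: C_2 → C_1 acts by ∂[p,q,r] = [q,r] − [p,r] + [p,q]. For instance
  ∂[1,2,5] = [2,5] − [1,5] + [1,2],
  ∂[0,1,5] = [1,5] − [0,5] + [0,1].
The resulting 21×14 matrix has rank 13, and its Smith normal form has invariant factors (1,1,1,1,1,1,1,1,1,1,1,1,1).

Now H_k = ker ∂_k / im ∂_{k+1}, so:

  H_0: rank C_0 − rank ∂_1 = 7 − 6 = 1, and the invariant factors of ∂_1 are all 1, so H_0 = Z.
  H_1: rank ker ∂_1 − rank ∂_2 = (21 − 6) − 13 = 2, and the invariant factors of ∂_2 are all 1, so H_1 = Z^2.
  H_2: rank ker ∂_2 − rank ∂_3 = (14 − 13) − 0 = 1, and there is no ∂_3, so H_2 = Z.

H_0 = Z,  H_1 = Z^2,  H_2 = Z.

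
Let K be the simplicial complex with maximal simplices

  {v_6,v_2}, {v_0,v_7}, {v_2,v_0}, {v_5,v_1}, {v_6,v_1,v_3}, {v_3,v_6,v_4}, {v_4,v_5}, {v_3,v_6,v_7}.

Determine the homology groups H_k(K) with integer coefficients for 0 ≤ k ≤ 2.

We work with the vertex ordering v_0 < v_1 < v_2 < v_3 < v_4 < v_5 < v_6 < v_7. The simplices of K, each written with vertices in increasing order, are:

  0-simplices (8): [v_0], [v_1], [v_2], [v_3], [v_4], [v_5], [v_6], [v_7]
  1-simplices (12): [v_0,v_2], [v_0,v_7], [v_1,v_3], [v_1,v_5], [v_1,v_6], [v_2,v_6], [v_3,v_4], [v_3,v_6], [v_3,v_7], [v_4,v_5], [v_4,v_6], [v_6,v_7]
  2-simplices (3): [v_1,v_3,v_6], [v_3,v_4,v_6], [v_3,v_6,v_7]

Hence C_0 ≅ Z^8, C_1 ≅ Z^12, C_2 ≅ Z^3.

∂_1: C_1 → C_0 is given by ∂[p,q] = [q] − [p].
The 8×12 boundary matrix has rank 7 and Smith normal form diag(1,1,1,1,1,1,1).

The boundary map ∂_2: C_2 → C_1 maps a triangle to the signed sum of its edges. For instance
  ∂[v_3,v_6,v_7] = [v_6,v_7] − [v_3,v_7] + [v_3,v_6],
  ∂[v_1,v_3,v_6] = [v_3,v_6] − [v_1,v_6] + [v_1,v_3].
The resulting 12×3 matrix has rank 3, and its Smith normal form has invariant factors (1,1,1).

Computing H_k = (kernel of ∂_k) / (image of ∂_{k+1}):

  H_0: rank C_0 − rank ∂_1 = 8 − 7 = 1, and the invariant factors of ∂_1 are all 1, so H_0 ≅ Z.
  H_1: rank ker ∂_1 − rank ∂_2 = (12 − 7) − 3 = 2, and the invariant factors of ∂_2 are all 1, so H_1 ≅ Z^2.
  H_2: rank ker ∂_2 − rank ∂_3 = (3 − 3) − 0 = 0, and there is no ∂_3, so H_2 ≅ 0.

As a check, the Euler characteristic is 8 − 12 + 3 = -1, which agrees with 1 − 2 + 0 = -1.

H_0 = Z,  H_1 = Z^2,  H_2 = 0.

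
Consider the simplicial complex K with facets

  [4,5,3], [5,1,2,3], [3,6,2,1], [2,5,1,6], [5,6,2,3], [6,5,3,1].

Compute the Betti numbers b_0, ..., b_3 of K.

Order the vertices as 1 < 2 < 3 < 4 < 5 < 6. Listing each simplex with vertices in this order, K has dimension 3 with simplices:

  0-simplices (6): [1], [2], [3], [4], [5], [6]
  1-simplices (12): [1,2], [1,3], [1,5], [1,6], [2,3], [2,5], [2,6], [3,4], [3,5], [3,6], [4,5], [5,6]
  2-simplices (11): [1,2,3], [1,2,5], [1,2,6], [1,3,5], [1,3,6], [1,5,6], [2,3,5], [2,3,6], [2,5,6], [3,4,5], [3,5,6]
  3-simplices (5): [1,2,3,5], [1,2,3,6], [1,2,5,6], [1,3,5,6], [2,3,5,6]

giving chain groups C_0 ≅ Z^6, C_1 ≅ Z^12, C_2 ≅ Z^11, C_3 ≅ Z^5.

∂_1: C_1 → C_0 maps an edge to its endpoints' difference, ∂[p,q] = q − p. For instance
  ∂[3,4] = [4] − [3].
This gives a 6×12 integer matrix of rank 5; reducing to Smith normal form yields diagonal entries (1,1,1,1,1).

The boundary map ∂_2: C_2 → C_1 acts by ∂[p,q,r] = [q,r] − [p,r] + [p,q]. For instance
  ∂[2,3,6] = [3,6] − [2,6] + [2,3],
  ∂[2,5,6] = [5,6] − [2,6] + [2,5].
As a 12×11 matrix over Z this has rank 7, with invariant factors (1,1,1,1,1,1,1).

The boundary map ∂_3: C_3 → C_2 sends each 3-simplex σ to the alternating sum Σ_i (−1)^i (σ with its i-th vertex removed). For instance
  ∂[1,2,3,6] = [2,3,6] − [1,3,6] + [1,2,6] − [1,2,3],
  ∂[1,3,5,6] = [3,5,6] − [1,5,6] + [1,3,6] − [1,3,5].
The 11×5 boundary matrix has rank 4 and Smith normal form diag(1,1,1,1).

Now H_k = ker ∂_k / im ∂_{k+1}, so:

  H_0: rank C_0 − rank ∂_1 = 6 − 5 = 1, and the invariant factors of ∂_1 are all 1, so H_0 ≅ Z.
  H_1: rank ker ∂_1 − rank ∂_2 = (12 − 5) − 7 = 0, and the invariant factors of ∂_2 are all 1, so H_1 ≅ 0.
  H_2: rank ker ∂_2 − rank ∂_3 = (11 − 7) − 4 = 0, and the invariant factors of ∂_3 are all 1, so H_2 ≅ 0.
  H_3: rank ker ∂_3 − rank ∂_4 = (5 − 4) − 0 = 1, and there is no ∂_4, so H_3 ≅ Z.

Hence the Betti numbers are b_0 = 1, b_1 = 0, b_2 = 0, b_3 = 1.

b_0 = 1, b_1 = 0, b_2 = 0, b_3 = 1.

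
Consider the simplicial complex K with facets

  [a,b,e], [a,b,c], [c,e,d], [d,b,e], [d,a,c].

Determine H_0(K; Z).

We work with the vertex ordering a < b < c < d < e. The simplices of K, each written with vertices in increasing order, are:

  0-simplices (5): a, b, c, d, e
  1-simplices (10): ab, ac, ad, ae, bc, bd, be, cd, ce, de
  2-simplices (5): abc, abe, acd, bde, cde

so the chain groups are C_0 ≅ Z^5, C_1 ≅ Z^10, C_2 ≅ Z^5.

Boundary ∂_1: C_1 → C_0 is given by ∂[p,q] = [q] − [p].
The resulting 5×10 matrix has rank 4, and its Smith normal form has invariant factors (1,1,1,1).

The boundary map ∂_2: C_2 → C_1 maps a triangle to the signed sum of its edges. For instance
  ∂acd = cd − ad + ac,
  ∂abe = be − ae + ab.
The resulting 10×5 matrix has rank 5, and its Smith normal form has invariant factors (1,1,1,1,1).

Now H_k = ker ∂_k / im ∂_{k+1}, so:

  H_0: rank C_0 − rank ∂_1 = 5 − 4 = 1, and the invariant factors of ∂_1 are all 1, so H_0 ≅ Z.

H_0 = Z.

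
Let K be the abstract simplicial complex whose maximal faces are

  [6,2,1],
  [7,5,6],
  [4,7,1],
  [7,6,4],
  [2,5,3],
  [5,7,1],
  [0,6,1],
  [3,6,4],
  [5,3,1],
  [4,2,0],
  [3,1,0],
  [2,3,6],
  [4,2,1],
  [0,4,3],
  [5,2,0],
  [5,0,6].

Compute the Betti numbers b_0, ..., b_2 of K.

We work with the vertex ordering 0 < 1 < 2 < 3 < 4 < 5 < 6 < 7. The simplices of K, each written with vertices in increasing order, are:

  0-simplices (8): [0], [1], [2], [3], [4], [5], [6], [7]
  1-simplices (24): (24 of them)
  2-simplices (16): [0,1,3], [0,1,6], [0,2,4], [0,2,5], [0,3,4], [0,5,6], [1,2,4], [1,2,6], [1,3,5], [1,4,7], [1,5,7], [2,3,5], [2,3,6], [3,4,6], [4,6,7], [5,6,7]

Hence C_0 ≅ Z^8, C_1 ≅ Z^24, C_2 ≅ Z^16.

The boundary map ∂_1: C_1 → C_0 sends each edge [p,q] (with p < q) to q − p.
As a 8×24 matrix over Z this has rank 7, with invariant factors (1,1,1,1,1,1,1).

Boundary ∂_2: C_2 → C_1 sends each 2-simplex [p,q,r] to [q,r] − [p,r] + [p,q]. For instance
  ∂[2,3,6] = [3,6] − [2,6] + [2,3],
  ∂[5,6,7] = [6,7] − [5,7] + [5,6].
As a 24×16 matrix over Z this has rank 15, with invariant factors (1,1,1,1,1,1,1,1,1,1,1,1,1,1,1).

From H_k ≅ ker(∂_k) / im(∂_{k+1}) we obtain:

  H_0: rank C_0 − rank ∂_1 = 8 − 7 = 1, and the invariant factors of ∂_1 are all 1, so H_0 = Z.
  H_1: rank ker ∂_1 − rank ∂_2 = (24 − 7) − 15 = 2, and the invariant factors of ∂_2 are all 1, so H_1 = Z^2.
  H_2: rank ker ∂_2 − rank ∂_3 = (16 − 15) − 0 = 1, and there is no ∂_3, so H_2 = Z.

As a check, the Euler characteristic is 8 − 24 + 16 = 0, which agrees with 1 − 2 + 1 = 0.
(K is a triangulation of the torus T^2.)

Hence the Betti numbers are b_0 = 1, b_1 = 2, b_2 = 1.

b_0 = 1, b_1 = 2, b_2 = 1.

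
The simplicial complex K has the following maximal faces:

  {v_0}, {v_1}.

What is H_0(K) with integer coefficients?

H_0 ≅ Z^2.

Take the total order v_0 < v_1 on the vertex set. Then K (dimension 0) consists of the simplices:

  0-simplices (2): [v_0], [v_1]

Hence C_0 ≅ Z^2.

Computing H_k = (kernel of ∂_k) / (image of ∂_{k+1}):

  H_0: rank C_0 − rank ∂_1 = 2 − 0 = 2, and there is no ∂_1, so H_0 ≅ Z^2.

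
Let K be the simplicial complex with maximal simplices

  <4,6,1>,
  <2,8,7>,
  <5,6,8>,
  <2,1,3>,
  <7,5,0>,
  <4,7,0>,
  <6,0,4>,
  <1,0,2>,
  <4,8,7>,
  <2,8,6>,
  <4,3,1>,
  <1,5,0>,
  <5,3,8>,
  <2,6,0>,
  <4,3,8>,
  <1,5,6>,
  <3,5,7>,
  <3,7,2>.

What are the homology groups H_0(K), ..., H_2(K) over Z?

H_0 ≅ Z,  H_1 ≅ Z × Z/2,  H_2 = 0.

K has 9 vertices, 27 edges, 18 triangles.
rank ∂_0 = 0, rank ∂_1 = 8 ⇒ b_0 = 9 − 0 − 8 = 1; all invariant factors of ∂_1 are 1 so no torsion. So H_0 ≅ Z.
rank ∂_1 = 8, rank ∂_2 = 18 ⇒ b_1 = 27 − 8 − 18 = 1; ∂_2 has invariant factor(s) [2] giving torsion. So H_1 ≅ Z × Z/2.
rank ∂_2 = 18, rank ∂_3 = 0 ⇒ b_2 = 18 − 18 − 0 = 0. So H_2 ≅ 0.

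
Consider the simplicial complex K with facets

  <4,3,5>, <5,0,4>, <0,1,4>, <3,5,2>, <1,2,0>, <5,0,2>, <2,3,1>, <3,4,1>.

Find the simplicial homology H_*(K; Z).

Fix the vertex order 0 < 1 < 2 < 3 < 4 < 5 and write every simplex with vertices in increasing order. Then dim K = 2 and the simplices of K are:

  0-simplices (6): [0], [1], [2], [3], [4], [5]
  1-simplices (12): [0,1], [0,2], [0,4], [0,5], [1,2], [1,3], [1,4], [2,3], [2,5], [3,4], [3,5], [4,5]
  2-simplices (8): [0,1,2], [0,1,4], [0,2,5], [0,4,5], [1,2,3], [1,3,4], [2,3,5], [3,4,5]

giving chain groups C_0 ≅ Z^6, C_1 ≅ Z^12, C_2 ≅ Z^8.

The boundary map ∂_1: C_1 → C_0 is given by ∂[p,q] = [q] − [p]. For instance
  ∂[4,5] = [5] − [4].
The 6×12 boundary matrix has rank 5 and Smith normal form diag(1,1,1,1,1).

∂_2: C_2 → C_1 sends each 2-simplex [p,q,r] to [q,r] − [p,r] + [p,q]. For instance
  ∂[1,2,3] = [2,3] − [1,3] + [1,2],
  ∂[0,2,5] = [2,5] − [0,5] + [0,2].
The 12×8 boundary matrix has rank 7 and Smith normal form diag(1,1,1,1,1,1,1).

Now H_k = ker ∂_k / im ∂_{k+1}, so:

  H_0: rank C_0 − rank ∂_1 = 6 − 5 = 1, and the invariant factors of ∂_1 are all 1, so H_0 = Z.
  H_1: rank ker ∂_1 − rank ∂_2 = (12 − 5) − 7 = 0, and the invariant factors of ∂_2 are all 1, so H_1 = 0.
  H_2: rank ker ∂_2 − rank ∂_3 = (8 − 7) − 0 = 1, and there is no ∂_3, so H_2 = Z.

As a check, the Euler characteristic is 6 − 12 + 8 = 2, which agrees with 1 − 0 + 1 = 2.

H_0 ≅ Z,  H_1 = 0,  H_2 ≅ Z.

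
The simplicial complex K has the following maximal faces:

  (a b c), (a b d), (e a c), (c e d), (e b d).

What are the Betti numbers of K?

b_0 = 1, b_1 = 1, b_2 = 0.

We work with the vertex ordering a < b < c < d < e. The simplices of K, each written with vertices in increasing order, are:

  0-simplices (5): a, b, c, d, e
  1-simplices (10): ab, ac, ad, ae, bc, bd, be, cd, ce, de
  2-simplices (5): abc, abd, ace, bde, cde

Hence C_0 ≅ Z^5, C_1 ≅ Z^10, C_2 ≅ Z^5.

Boundary ∂_1: C_1 → C_0 is given by ∂[p,q] = [q] − [p]. For instance
  ∂ae = e − a.
The 5×10 boundary matrix has rank 4 and Smith normal form diag(1,1,1,1).

The boundary map ∂_2: C_2 → C_1 acts by ∂[p,q,r] = [q,r] − [p,r] + [p,q]. For instance
  ∂cde = de − ce + cd,
  ∂ace = ce − ae + ac.
The resulting 10×5 matrix has rank 5, and its Smith normal form has invariant factors (1,1,1,1,1).

Reading off H_k = ker ∂_k / im ∂_{k+1}:

  H_0: rank C_0 − rank ∂_1 = 5 − 4 = 1, and the invariant factors of ∂_1 are all 1, so H_0 ≅ Z.
  H_1: rank ker ∂_1 − rank ∂_2 = (10 − 4) − 5 = 1, and the invariant factors of ∂_2 are all 1, so H_1 ≅ Z.
  H_2: rank ker ∂_2 − rank ∂_3 = (5 − 5) − 0 = 0, and there is no ∂_3, so H_2 ≅ 0.

As a check, the Euler characteristic is 5 − 10 + 5 = 0, which agrees with 1 − 1 + 0 = 0.

Hence the Betti numbers are b_0 = 1, b_1 = 1, b_2 = 0.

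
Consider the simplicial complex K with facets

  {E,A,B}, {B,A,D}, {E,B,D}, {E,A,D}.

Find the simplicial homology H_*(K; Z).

Take the total order A < B < D < E on the vertex set. Then K (dimension 2) consists of the simplices:

  0-simplices (4): A, B, D, E
  1-simplices (6): AB, AD, AE, BD, BE, DE
  2-simplices (4): ABD, ABE, ADE, BDE

giving chain groups C_0 ≅ Z^4, C_1 ≅ Z^6, C_2 ≅ Z^4.

Boundary ∂_1: C_1 → C_0 maps an edge to its endpoints' difference, ∂[p,q] = q − p. For instance
  ∂AD = D − A.
The resulting 4×6 matrix has rank 3, and its Smith normal form has invariant factors (1,1,1).

∂_2: C_2 → C_1 acts by ∂[p,q,r] = [q,r] − [p,r] + [p,q]. For instance
  ∂ABD = BD − AD + AB,
  ∂ABE = BE − AE + AB.
The 6×4 boundary matrix has rank 3 and Smith normal form diag(1,1,1).

Now H_k = ker ∂_k / im ∂_{k+1}, so:

  H_0: rank C_0 − rank ∂_1 = 4 − 3 = 1, and the invariant factors of ∂_1 are all 1, so H_0 = Z.
  H_1: rank ker ∂_1 − rank ∂_2 = (6 − 3) − 3 = 0, and the invariant factors of ∂_2 are all 1, so H_1 = 0.
  H_2: rank ker ∂_2 − rank ∂_3 = (4 − 3) − 0 = 1, and there is no ∂_3, so H_2 = Z.

As a check, the Euler characteristic is 4 − 6 + 4 = 2, which agrees with 1 − 0 + 1 = 2.

H_0 = Z,  H_1 = 0,  H_2 = Z.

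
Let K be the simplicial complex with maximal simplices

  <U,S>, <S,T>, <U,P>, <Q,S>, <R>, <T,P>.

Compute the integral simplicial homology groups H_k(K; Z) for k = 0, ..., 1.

H_0 ≅ Z^2,  H_1 ≅ Z.

Fix the vertex order P < Q < R < S < T < U and write every simplex with vertices in increasing order. Then dim K = 1 and the simplices of K are:

  0-simplices (6): P, Q, R, S, T, U
  1-simplices (5): PT, PU, QS, ST, SU

so the chain groups are C_0 ≅ Z^6, C_1 ≅ Z^5.

The boundary map ∂_1: C_1 → C_0 is given by ∂[p,q] = [q] − [p]. For instance
  ∂ST = T − S.
As a 6×5 matrix over Z this has rank 4, with invariant factors (1,1,1,1).

Computing H_k = (kernel of ∂_k) / (image of ∂_{k+1}):

  H_0: rank C_0 − rank ∂_1 = 6 − 4 = 2, and the invariant factors of ∂_1 are all 1, so H_0 ≅ Z^2.
  H_1: rank ker ∂_1 − rank ∂_2 = (5 − 4) − 0 = 1, and there is no ∂_2, so H_1 ≅ Z.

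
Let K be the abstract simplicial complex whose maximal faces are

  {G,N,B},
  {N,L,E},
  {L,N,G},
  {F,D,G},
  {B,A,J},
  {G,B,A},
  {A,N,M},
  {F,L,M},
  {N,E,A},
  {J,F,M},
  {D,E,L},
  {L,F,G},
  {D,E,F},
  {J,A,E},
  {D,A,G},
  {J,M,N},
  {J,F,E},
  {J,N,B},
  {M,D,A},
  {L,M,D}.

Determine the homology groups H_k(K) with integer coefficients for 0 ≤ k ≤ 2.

H_0 ≅ Z,  H_1 ≅ Z ⊕ Z_2,  H_2 = 0.

Take the total order A < B < D < E < F < G < J < L < M < N on the vertex set. Then K (dimension 2) consists of the simplices:

  0-simplices (10): A, B, D, E, F, G, J, L, M, N
  1-simplices (30): AB, AD, AE, AG, AJ, AM, AN, BG, BJ, BN, DE, DF, DG, DL, DM, EF, EJ, EL, EN, FG, FJ, FL, FM, GL, GN, JM, JN, LM, LN, MN
  2-simplices (20): ABG, ABJ, ADG, ADM, AEJ, AEN, AMN, BGN, BJN, DEF, DEL, DFG, DLM, EFJ, ELN, FGL, FJM, FLM, GLN, JMN

giving chain groups C_0 ≅ Z^10, C_1 ≅ Z^30, C_2 ≅ Z^20.

Boundary ∂_1: C_1 → C_0 maps an edge to its endpoints' difference, ∂[p,q] = q − p. For instance
  ∂GN = N − G.
The 10×30 boundary matrix has rank 9 and Smith normal form diag(1,1,1,1,1,1,1,1,1).

Boundary ∂_2: C_2 → C_1 sends each 2-simplex [p,q,r] to [q,r] − [p,r] + [p,q]. For instance
  ∂ABG = BG − AG + AB,
  ∂FLM = LM − FM + FL.
The resulting 30×20 matrix has rank 20, and its Smith normal form has invariant factors (1,1,1,1,1,1,1,1,1,1,1,1,1,1,1,1,1,1,1,2).

Computing H_k = (kernel of ∂_k) / (image of ∂_{k+1}):

  H_0: rank C_0 − rank ∂_1 = 10 − 9 = 1, and the invariant factors of ∂_1 are all 1, so H_0 ≅ Z.
  H_1: rank ker ∂_1 − rank ∂_2 = (30 − 9) − 20 = 1, and ∂_2 has invariant factor 2 > 1, so H_1 ≅ Z ⊕ Z_2.
  H_2: rank ker ∂_2 − rank ∂_3 = (20 − 20) − 0 = 0, and there is no ∂_3, so H_2 ≅ 0.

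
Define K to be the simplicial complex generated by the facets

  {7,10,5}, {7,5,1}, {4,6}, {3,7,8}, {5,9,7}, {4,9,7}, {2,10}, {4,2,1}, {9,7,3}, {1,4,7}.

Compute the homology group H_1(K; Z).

K has 10 vertices, 18 edges, 8 triangles.
rank ∂_1 = 9, rank ∂_2 = 8 ⇒ b_1 = 18 − 9 − 8 = 1; all invariant factors of ∂_2 are 1 so no torsion. So H_1 = Z.

H_1 ≅ Z.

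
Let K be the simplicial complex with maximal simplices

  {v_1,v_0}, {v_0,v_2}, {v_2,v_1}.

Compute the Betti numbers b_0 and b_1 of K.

Fix the vertex order v_0 < v_1 < v_2 and write every simplex with vertices in increasing order. Then dim K = 1 and the simplices of K are:

  0-simplices (3): [v_0], [v_1], [v_2]
  1-simplices (3): [v_0,v_1], [v_0,v_2], [v_1,v_2]

giving chain groups C_0 ≅ Z^3, C_1 ≅ Z^3.

∂_1: C_1 → C_0 sends each edge [p,q] (with p < q) to q − p. For instance
  ∂[v_1,v_2] = [v_2] − [v_1].
As a 3×3 matrix over Z this has rank 2, with invariant factors (1,1).

Computing H_k = (kernel of ∂_k) / (image of ∂_{k+1}):

  H_0: rank C_0 − rank ∂_1 = 3 − 2 = 1, and the invariant factors of ∂_1 are all 1, so H_0 = Z.
  H_1: rank ker ∂_1 − rank ∂_2 = (3 − 2) − 0 = 1, and there is no ∂_2, so H_1 = Z.

Hence the Betti numbers are b_0 = 1, b_1 = 1.

b_0 = 1, b_1 = 1.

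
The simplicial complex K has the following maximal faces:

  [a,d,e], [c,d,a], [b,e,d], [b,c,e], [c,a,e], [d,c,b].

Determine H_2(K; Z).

H_2 = Z.

We work with the vertex ordering a < b < c < d < e. The simplices of K, each written with vertices in increasing order, are:

  0-simplices (5): a, b, c, d, e
  1-simplices (9): ac, ad, ae, bc, bd, be, cd, ce, de
  2-simplices (6): acd, ace, ade, bcd, bce, bde

so the chain groups are C_0 ≅ Z^5, C_1 ≅ Z^9, C_2 ≅ Z^6.

Boundary ∂_1: C_1 → C_0 sends each edge [p,q] (with p < q) to q − p.
The 5×9 boundary matrix has rank 4 and Smith normal form diag(1,1,1,1).

Boundary ∂_2: C_2 → C_1 acts by ∂[p,q,r] = [q,r] − [p,r] + [p,q]. For instance
  ∂bcd = cd − bd + bc,
  ∂acd = cd − ad + ac.
The 9×6 boundary matrix has rank 5 and Smith normal form diag(1,1,1,1,1).

Reading off H_k = ker ∂_k / im ∂_{k+1}:

  H_2: rank ker ∂_2 − rank ∂_3 = (6 − 5) − 0 = 1, and there is no ∂_3, so H_2 = Z.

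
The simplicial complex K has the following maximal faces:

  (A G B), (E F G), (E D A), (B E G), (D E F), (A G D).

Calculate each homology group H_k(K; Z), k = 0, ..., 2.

We work with the vertex ordering A < B < D < E < F < G. The simplices of K, each written with vertices in increasing order, are:

  0-simplices (6): A, B, D, E, F, G
  1-simplices (12): AB, AD, AE, AG, BE, BG, DE, DF, DG, EF, EG, FG
  2-simplices (6): ABG, ADE, ADG, BEG, DEF, EFG

Hence C_0 ≅ Z^6, C_1 ≅ Z^12, C_2 ≅ Z^6.

Boundary ∂_1: C_1 → C_0 sends each edge [p,q] (with p < q) to q − p.
The resulting 6×12 matrix has rank 5, and its Smith normal form has invariant factors (1,1,1,1,1).

The boundary map ∂_2: C_2 → C_1 maps a triangle to the signed sum of its edges. For instance
  ∂ADG = DG − AG + AD,
  ∂EFG = FG − EG + EF.
The 12×6 boundary matrix has rank 6 and Smith normal form diag(1,1,1,1,1,1).

From H_k ≅ ker(∂_k) / im(∂_{k+1}) we obtain:

  H_0: rank C_0 − rank ∂_1 = 6 − 5 = 1, and the invariant factors of ∂_1 are all 1, so H_0 = Z.
  H_1: rank ker ∂_1 − rank ∂_2 = (12 − 5) − 6 = 1, and the invariant factors of ∂_2 are all 1, so H_1 = Z.
  H_2: rank ker ∂_2 − rank ∂_3 = (6 − 6) − 0 = 0, and there is no ∂_3, so H_2 = 0.

(K is a triangulation of the cylinder S^1 x I.)

H_0 ≅ Z,  H_1 ≅ Z,  H_2 = 0.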